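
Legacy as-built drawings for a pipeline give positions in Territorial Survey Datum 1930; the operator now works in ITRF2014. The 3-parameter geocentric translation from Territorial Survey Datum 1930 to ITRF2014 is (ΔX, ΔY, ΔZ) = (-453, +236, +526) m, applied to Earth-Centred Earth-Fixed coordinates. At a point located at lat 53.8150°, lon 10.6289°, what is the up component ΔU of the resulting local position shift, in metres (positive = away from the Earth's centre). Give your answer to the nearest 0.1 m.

ΔU = 187.4 m

At φ = 53.8150°, λ = 10.6289°: sin φ = 0.807115, cos φ = 0.590394, sin λ = 0.184447, cos λ = 0.982842.
ΔU = cos φ cos λ·ΔX + cos φ sin λ·ΔY + sin φ·ΔZ = (0.590394)(0.982842)(-453) + (0.590394)(0.184447)(236) + (0.807115)(526) = 187.38 m.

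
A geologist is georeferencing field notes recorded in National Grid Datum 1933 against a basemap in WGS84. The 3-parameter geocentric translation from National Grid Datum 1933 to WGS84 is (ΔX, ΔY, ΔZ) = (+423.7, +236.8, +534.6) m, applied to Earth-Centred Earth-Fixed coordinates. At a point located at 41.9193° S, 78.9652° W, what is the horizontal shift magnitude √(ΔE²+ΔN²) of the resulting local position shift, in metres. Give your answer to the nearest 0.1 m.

548.4 m

At φ = -41.9193°, λ = -78.9652°: sin φ = -0.668083, cos φ = 0.744087, sin λ = -0.981511, cos λ = 0.191405.
ΔE = −sin λ·ΔX + cos λ·ΔY = −(-0.981511)·(423.7) + (0.191405)·(236.8) = 461.19 m.
ΔN = −sin φ cos λ·ΔX − sin φ sin λ·ΔY + cos φ·ΔZ = −(-0.668083)(0.191405)(423.7) − (-0.668083)(-0.981511)(236.8) + (0.744087)(534.6) = 296.69 m.
Horizontal magnitude = √(ΔE² + ΔN²) = √(461.19² + 296.69²) = 548.38 m.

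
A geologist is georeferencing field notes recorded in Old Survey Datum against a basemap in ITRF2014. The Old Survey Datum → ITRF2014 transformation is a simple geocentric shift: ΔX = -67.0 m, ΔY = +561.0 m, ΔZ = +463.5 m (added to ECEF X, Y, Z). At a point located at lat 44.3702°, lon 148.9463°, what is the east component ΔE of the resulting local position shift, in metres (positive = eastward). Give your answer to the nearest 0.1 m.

The local east axis at (φ, λ) is (−sin λ, cos λ, 0), so ΔE = −sin(148.9463°)·(-67.0) + cos(148.9463°)·561.0 = -446.04 m.

ΔE = -446.0 m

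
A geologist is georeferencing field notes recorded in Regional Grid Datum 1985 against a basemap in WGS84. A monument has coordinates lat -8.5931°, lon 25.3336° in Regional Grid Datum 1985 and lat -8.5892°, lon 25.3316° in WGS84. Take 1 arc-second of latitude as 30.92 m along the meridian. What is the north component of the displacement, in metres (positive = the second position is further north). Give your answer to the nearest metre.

Δφ = -8.5892° − -8.5931° = +0.0039°; Δλ = 25.3316° − 25.3336° = -0.0020°.
1° of latitude = 3600 × 30.92 = 111312 m.
ΔN = Δφ × 111312 = 434.1 m; ΔE = Δλ × 111312 × cos(-8.5931°) = -0.0020 × 111312 × 0.988774 = -220.1 m.

ΔN = 434 m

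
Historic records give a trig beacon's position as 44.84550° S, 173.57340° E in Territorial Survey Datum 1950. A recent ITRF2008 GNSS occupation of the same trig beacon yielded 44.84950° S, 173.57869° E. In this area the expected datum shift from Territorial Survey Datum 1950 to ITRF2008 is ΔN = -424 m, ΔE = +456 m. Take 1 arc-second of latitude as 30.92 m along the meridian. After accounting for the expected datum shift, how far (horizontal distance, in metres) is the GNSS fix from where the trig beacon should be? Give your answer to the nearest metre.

Observed coordinate differences: Δφ = -0.00400°, Δλ = +0.00529°.
Converting to metres (1° lat = 111312 m, cos φ = 0.709011): observed ΔN = -445.2 m, observed ΔE = 417.5 m.
Subtracting the expected shift leaves a residual of -445.2 − (-424) = -21.2 m north and 417.5 − (456) = -38.5 m east.
Residual distance = √((-21.2)² + (-38.5)²) = 44.0 m.

44 m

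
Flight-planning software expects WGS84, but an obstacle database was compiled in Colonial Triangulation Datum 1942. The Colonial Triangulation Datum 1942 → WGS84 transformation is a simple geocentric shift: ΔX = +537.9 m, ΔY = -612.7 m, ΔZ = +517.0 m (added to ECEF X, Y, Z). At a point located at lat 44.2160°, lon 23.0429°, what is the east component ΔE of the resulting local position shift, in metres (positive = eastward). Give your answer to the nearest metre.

At φ = 44.2160°, λ = 23.0429°: sin φ = 0.697365, cos φ = 0.716716, sin λ = 0.391420, cos λ = 0.920212.
ΔE = −sin λ·ΔX + cos λ·ΔY = −(0.391420)·(537.9) + (0.920212)·(-612.7) = -774.36 m.

ΔE = -774 m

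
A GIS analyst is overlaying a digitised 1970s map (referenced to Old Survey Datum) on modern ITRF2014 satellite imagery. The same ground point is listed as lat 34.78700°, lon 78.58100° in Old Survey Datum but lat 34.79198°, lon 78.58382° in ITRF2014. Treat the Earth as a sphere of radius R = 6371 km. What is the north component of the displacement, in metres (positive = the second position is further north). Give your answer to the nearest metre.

ΔN = 554 m

Δφ = 34.79198° − 34.78700° = +0.00498°; Δλ = 78.58382° − 78.58100° = +0.00282°.
1° along a meridian = πR/180 = 111195 m.
ΔN = Δφ × 111195 = 553.8 m; ΔE = Δλ × 111195 × cos(34.78700°) = +0.00282 × 111195 × 0.821279 = 257.5 m.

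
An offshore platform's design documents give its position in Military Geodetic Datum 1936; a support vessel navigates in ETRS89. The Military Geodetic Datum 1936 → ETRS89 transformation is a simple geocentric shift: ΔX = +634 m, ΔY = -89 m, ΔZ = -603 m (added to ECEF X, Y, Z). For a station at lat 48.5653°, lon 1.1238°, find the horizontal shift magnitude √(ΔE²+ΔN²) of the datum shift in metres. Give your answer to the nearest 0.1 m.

At φ = 48.5653°, λ = 1.1238°: sin φ = 0.749710, cos φ = 0.661766, sin λ = 0.019613, cos λ = 0.999808.
ΔE = −sin λ·ΔX + cos λ·ΔY = −(0.019613)·(634) + (0.999808)·(-89) = -101.42 m.
ΔN = −sin φ cos λ·ΔX − sin φ sin λ·ΔY + cos φ·ΔZ = −(0.749710)(0.999808)(634) − (0.749710)(0.019613)(-89) + (0.661766)(-603) = -872.96 m.
Horizontal magnitude = √(ΔE² + ΔN²) = √((-101.42)² + (-872.96)²) = 878.83 m.

878.8 m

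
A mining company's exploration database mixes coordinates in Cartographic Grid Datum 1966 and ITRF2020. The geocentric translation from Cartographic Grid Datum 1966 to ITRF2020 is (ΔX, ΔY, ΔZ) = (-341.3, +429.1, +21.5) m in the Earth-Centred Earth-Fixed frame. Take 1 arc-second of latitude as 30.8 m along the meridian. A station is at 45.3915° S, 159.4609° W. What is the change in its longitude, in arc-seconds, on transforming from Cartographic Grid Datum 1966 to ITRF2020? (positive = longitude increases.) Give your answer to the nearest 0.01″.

sin φ = -0.711922, cos φ = 0.702259, sin λ = -0.350847, cos λ = -0.936433.
East component: ΔE = −sin λ·ΔX + cos λ·ΔY = −(-0.350847)(-341.3) + (-0.936433)(429.1) = -521.57 m.
1° of latitude spans 3600 × 30.80 = 110880 m; at latitude φ, 1° of longitude spans that × cos φ = 77866.4 m, so Δλ = -521.57 / 77866.4 × 3600 = -24.114″.

Δλ = -24.11″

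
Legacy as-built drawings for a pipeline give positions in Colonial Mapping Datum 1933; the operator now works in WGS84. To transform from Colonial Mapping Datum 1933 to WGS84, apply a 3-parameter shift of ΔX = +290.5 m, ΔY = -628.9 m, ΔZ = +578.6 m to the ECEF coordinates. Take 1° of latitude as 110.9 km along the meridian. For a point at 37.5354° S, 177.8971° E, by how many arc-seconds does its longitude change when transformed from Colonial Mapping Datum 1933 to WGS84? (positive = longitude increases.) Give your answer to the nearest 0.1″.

sin φ = -0.609251, cos φ = 0.792977, sin λ = 0.036694, cos λ = -0.999327.
East component: ΔE = −sin λ·ΔX + cos λ·ΔY = −(0.036694)(290.5) + (-0.999327)(-628.9) = 617.82 m.
1° of latitude spans 110900 m; at latitude φ, 1° of longitude spans that × cos φ = 87941.2 m, so Δλ = 617.82 / 87941.2 × 3600 = 25.291″.

Δλ = 25.3″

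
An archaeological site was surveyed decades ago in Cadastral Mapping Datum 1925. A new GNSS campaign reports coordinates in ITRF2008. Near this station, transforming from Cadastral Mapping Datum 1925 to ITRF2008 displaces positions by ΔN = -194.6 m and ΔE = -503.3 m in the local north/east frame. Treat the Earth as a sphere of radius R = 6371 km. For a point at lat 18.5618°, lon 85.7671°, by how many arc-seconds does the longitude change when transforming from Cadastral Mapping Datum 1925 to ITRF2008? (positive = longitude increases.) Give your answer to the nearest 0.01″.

Δλ = -17.19″

At latitude 18.5618°, cos φ = 0.947981.
One radian of longitude at latitude φ spans R cos φ, so Δλ = ΔE / (R cos φ) = -503.3 / (6371000 × 0.947981) = -8.3334e-05 rad = -17.189″.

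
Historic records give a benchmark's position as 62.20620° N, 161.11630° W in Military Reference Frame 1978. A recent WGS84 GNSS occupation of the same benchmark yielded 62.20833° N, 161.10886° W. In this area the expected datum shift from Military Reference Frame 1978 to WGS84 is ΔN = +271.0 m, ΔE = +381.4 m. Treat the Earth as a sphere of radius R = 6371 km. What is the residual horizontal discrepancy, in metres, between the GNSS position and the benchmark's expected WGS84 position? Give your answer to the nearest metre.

Observed coordinate differences: Δφ = +0.00213°, Δλ = +0.00744°.
Converting to metres (1° lat = 111195 m, cos φ = 0.466291): observed ΔN = 236.8 m, observed ΔE = 385.8 m.
Subtracting the expected shift leaves a residual of 236.8 − (271.0) = -34.2 m north and 385.8 − (381.4) = 4.4 m east.
Residual distance = √((-34.2)² + 4.4²) = 34.4 m.

34 m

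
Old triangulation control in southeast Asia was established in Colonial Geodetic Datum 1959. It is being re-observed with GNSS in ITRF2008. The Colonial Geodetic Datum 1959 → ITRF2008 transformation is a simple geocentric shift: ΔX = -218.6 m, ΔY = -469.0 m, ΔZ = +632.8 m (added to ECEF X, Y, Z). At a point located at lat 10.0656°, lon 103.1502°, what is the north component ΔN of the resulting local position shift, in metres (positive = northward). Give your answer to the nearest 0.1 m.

ΔN = 694.2 m

At φ = 10.0656°, λ = 103.1502°: sin φ = 0.174776, cos φ = 0.984608, sin λ = 0.973777, cos λ = -0.227505.
ΔN = −sin φ cos λ·ΔX − sin φ sin λ·ΔY + cos φ·ΔZ = −(0.174776)(-0.227505)(-218.6) − (0.174776)(0.973777)(-469.0) + (0.984608)(632.8) = 694.19 m.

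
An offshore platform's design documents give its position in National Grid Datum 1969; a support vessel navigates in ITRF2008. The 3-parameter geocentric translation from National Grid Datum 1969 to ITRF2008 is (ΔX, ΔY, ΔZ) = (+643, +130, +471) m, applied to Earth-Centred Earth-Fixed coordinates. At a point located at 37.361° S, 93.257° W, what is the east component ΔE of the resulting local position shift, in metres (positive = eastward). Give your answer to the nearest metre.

The local east axis at (φ, λ) is (−sin λ, cos λ, 0), so ΔE = −sin(-93.257°)·643 + cos(-93.257°)·130 = 634.58 m.

ΔE = 635 m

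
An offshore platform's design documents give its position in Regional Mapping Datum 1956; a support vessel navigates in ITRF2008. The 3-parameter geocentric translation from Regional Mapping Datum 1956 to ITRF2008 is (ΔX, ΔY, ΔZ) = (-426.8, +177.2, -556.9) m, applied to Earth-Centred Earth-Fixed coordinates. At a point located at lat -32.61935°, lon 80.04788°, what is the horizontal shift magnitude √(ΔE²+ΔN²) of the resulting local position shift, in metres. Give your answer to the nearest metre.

At φ = -32.61935°, λ = 80.04788°: sin φ = -0.539055, cos φ = 0.842270, sin λ = 0.984953, cos λ = 0.172825.
ΔE = −sin λ·ΔX + cos λ·ΔY = −(0.984953)·(-426.8) + (0.172825)·(177.2) = 451.00 m.
ΔN = −sin φ cos λ·ΔX − sin φ sin λ·ΔY + cos φ·ΔZ = −(-0.539055)(0.172825)(-426.8) − (-0.539055)(0.984953)(177.2) + (0.842270)(-556.9) = -414.74 m.
Horizontal magnitude = √(ΔE² + ΔN²) = √(451.00² + (-414.74)²) = 612.71 m.

613 m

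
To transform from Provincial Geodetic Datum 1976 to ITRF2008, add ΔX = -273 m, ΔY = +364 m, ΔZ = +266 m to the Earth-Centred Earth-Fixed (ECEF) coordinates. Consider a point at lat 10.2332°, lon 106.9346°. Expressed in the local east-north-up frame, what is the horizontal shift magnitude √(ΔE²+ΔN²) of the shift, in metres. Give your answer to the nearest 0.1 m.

At φ = 10.2332°, λ = 106.9346°: sin φ = 0.177655, cos φ = 0.984093, sin λ = 0.956638, cos λ = -0.291280.
ΔE = −sin λ·ΔX + cos λ·ΔY = −(0.956638)·(-273) + (-0.291280)·(364) = 155.14 m.
ΔN = −sin φ cos λ·ΔX − sin φ sin λ·ΔY + cos φ·ΔZ = −(0.177655)(-0.291280)(-273) − (0.177655)(0.956638)(364) + (0.984093)(266) = 185.78 m.
Horizontal magnitude = √(ΔE² + ΔN²) = √(155.14² + 185.78²) = 242.04 m.

242.0 m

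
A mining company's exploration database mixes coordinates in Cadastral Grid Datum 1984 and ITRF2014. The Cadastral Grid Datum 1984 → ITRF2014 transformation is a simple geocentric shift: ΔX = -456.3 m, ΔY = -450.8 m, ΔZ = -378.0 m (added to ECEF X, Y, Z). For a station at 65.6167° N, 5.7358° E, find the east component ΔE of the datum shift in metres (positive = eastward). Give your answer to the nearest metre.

ΔE = -403 m

At φ = 65.6167°, λ = 5.7358°: sin φ = 0.910804, cos φ = 0.412839, sin λ = 0.099941, cos λ = 0.994993.
ΔE = −sin λ·ΔX + cos λ·ΔY = −(0.099941)·(-456.3) + (0.994993)·(-450.8) = -402.94 m.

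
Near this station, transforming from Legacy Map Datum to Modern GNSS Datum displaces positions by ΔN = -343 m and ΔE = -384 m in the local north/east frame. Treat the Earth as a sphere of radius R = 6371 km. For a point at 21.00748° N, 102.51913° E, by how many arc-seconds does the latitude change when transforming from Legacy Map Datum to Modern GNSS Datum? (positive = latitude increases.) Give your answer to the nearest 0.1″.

Δφ = -11.1″

On a sphere of radius R, 1 rad of latitude = R, so Δφ = ΔN / R = -343.0 / 6371000 = -5.3838e-05 rad = -11.105″.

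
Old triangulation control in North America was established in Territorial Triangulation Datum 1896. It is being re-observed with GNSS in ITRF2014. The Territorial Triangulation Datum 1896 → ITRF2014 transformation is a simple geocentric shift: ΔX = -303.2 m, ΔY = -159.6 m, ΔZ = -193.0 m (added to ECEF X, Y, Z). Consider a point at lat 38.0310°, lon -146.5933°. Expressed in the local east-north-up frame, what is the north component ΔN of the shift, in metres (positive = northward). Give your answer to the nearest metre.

ΔN = -362 m

At φ = 38.0310°, λ = -146.5933°: sin φ = 0.616088, cos φ = 0.787678, sin λ = -0.550578, cos λ = -0.834783.
ΔN = −sin φ cos λ·ΔX − sin φ sin λ·ΔY + cos φ·ΔZ = −(0.616088)(-0.834783)(-303.2) − (0.616088)(-0.550578)(-159.6) + (0.787678)(-193.0) = -362.09 m.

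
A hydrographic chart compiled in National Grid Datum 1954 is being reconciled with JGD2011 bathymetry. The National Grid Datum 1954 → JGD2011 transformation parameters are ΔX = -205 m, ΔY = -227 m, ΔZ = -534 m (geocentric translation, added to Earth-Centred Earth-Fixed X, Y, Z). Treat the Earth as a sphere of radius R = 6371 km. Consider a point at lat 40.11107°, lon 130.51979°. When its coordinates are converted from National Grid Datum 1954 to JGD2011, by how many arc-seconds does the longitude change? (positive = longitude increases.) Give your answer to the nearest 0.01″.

sin φ = 0.644271, cos φ = 0.764797, sin λ = 0.760182, cos λ = -0.649711.
East component: ΔE = −sin λ·ΔX + cos λ·ΔY = −(0.760182)(-205) + (-0.649711)(-227) = 303.32 m.
1° of latitude spans πR/180 = 111195 m; at latitude φ, 1° of longitude spans that × cos φ = 85041.5 m, so Δλ = 303.32 / 85041.5 × 3600 = 12.840″.

Δλ = 12.84″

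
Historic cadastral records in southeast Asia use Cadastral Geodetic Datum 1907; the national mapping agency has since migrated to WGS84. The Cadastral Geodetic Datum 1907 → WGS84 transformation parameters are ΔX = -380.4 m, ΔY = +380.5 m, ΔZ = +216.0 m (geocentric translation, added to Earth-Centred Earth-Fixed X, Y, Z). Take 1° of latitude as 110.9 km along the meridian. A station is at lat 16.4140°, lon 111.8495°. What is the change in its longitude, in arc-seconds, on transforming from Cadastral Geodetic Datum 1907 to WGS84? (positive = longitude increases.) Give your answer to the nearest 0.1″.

Δλ = 7.2″

sin φ = 0.282576, cos φ = 0.959245, sin λ = 0.928165, cos λ = -0.372170.
East component: ΔE = −sin λ·ΔX + cos λ·ΔY = −(0.928165)(-380.4) + (-0.372170)(380.5) = 211.46 m.
1° of latitude spans 110900 m; at latitude φ, 1° of longitude spans that × cos φ = 106380.3 m, so Δλ = 211.46 / 106380.3 × 3600 = 7.156″.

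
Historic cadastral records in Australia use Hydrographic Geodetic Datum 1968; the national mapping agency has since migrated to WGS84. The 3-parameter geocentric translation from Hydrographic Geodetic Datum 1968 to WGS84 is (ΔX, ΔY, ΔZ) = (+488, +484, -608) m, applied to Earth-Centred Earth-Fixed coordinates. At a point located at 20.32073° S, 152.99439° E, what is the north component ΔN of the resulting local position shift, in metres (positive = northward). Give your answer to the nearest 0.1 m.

ΔN = -644.8 m

The local north axis is (−sin φ cos λ, −sin φ sin λ, cos φ), giving ΔN = -150.992 + 76.322 − 570.160 = -644.83 m.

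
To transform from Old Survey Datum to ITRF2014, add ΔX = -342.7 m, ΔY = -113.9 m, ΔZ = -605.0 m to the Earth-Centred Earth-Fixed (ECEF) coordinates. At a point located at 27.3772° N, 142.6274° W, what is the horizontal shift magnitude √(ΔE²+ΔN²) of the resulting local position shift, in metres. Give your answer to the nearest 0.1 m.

The local east axis at (φ, λ) is (−sin λ, cos λ, 0), so ΔE = −sin(-142.6274°)·(-342.7) + cos(-142.6274°)·(-113.9) = -117.50 m.
The local north axis is (−sin φ cos λ, −sin φ sin λ, cos φ), giving ΔN = -125.237 − 31.792 − 537.239 = -694.27 m.
Horizontal magnitude = √(ΔE² + ΔN²) = √((-117.50)² + (-694.27)²) = 704.14 m.

704.1 m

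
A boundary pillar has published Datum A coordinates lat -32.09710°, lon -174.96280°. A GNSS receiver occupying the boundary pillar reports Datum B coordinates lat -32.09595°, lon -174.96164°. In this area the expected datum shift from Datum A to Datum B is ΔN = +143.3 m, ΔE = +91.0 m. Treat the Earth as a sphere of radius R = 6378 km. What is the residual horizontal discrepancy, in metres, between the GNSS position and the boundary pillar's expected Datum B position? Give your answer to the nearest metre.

24 m

Observed coordinate differences: Δφ = +0.00115°, Δλ = +0.00116°.
Converting to metres (1° lat = 111317 m, cos φ = 0.847149): observed ΔN = 128.0 m, observed ΔE = 109.4 m.
Subtracting the expected shift leaves a residual of 128.0 − (143.3) = -15.3 m north and 109.4 − (91.0) = 18.4 m east.
Residual distance = √((-15.3)² + 18.4²) = 23.9 m.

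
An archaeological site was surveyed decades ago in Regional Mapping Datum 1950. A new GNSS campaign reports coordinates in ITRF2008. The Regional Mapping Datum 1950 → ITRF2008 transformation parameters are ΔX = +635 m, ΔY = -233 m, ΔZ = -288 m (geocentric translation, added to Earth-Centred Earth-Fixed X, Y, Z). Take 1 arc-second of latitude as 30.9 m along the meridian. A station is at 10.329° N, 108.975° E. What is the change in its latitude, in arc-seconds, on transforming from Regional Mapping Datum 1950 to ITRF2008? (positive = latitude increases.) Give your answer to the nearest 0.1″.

sin φ = 0.179300, cos φ = 0.983794, sin λ = 0.945661, cos λ = -0.325156.
North component: ΔN = −sin φ cos λ·ΔX − sin φ sin λ·ΔY + cos φ·ΔZ = −(0.179300)(-0.325156)(635) − (0.179300)(0.945661)(-233) + (0.983794)(-288) = -206.81 m.
1° of latitude spans 3600 × 30.90 = 111240 m, so Δφ = -206.81 / 111240 × 3600 = -6.693″.

Δφ = -6.7″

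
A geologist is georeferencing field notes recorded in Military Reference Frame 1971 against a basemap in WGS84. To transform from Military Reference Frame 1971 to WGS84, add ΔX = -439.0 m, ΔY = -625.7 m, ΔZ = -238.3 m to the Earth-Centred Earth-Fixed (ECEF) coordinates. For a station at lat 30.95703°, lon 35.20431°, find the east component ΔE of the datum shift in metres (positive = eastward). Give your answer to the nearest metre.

At φ = 30.95703°, λ = 35.20431°: sin φ = 0.514395, cos φ = 0.857553, sin λ = 0.576494, cos λ = 0.817102.
ΔE = −sin λ·ΔX + cos λ·ΔY = −(0.576494)·(-439.0) + (0.817102)·(-625.7) = -258.18 m.

ΔE = -258 m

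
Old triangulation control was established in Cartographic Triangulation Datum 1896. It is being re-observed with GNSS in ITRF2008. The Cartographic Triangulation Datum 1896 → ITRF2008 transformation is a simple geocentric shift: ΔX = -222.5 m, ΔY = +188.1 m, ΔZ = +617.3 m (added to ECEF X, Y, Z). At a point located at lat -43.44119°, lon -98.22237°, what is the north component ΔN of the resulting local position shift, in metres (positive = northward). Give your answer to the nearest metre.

ΔN = 342 m

The local north axis is (−sin φ cos λ, −sin φ sin λ, cos φ), giving ΔN = 21.880 − 128.010 + 448.210 = 342.08 m.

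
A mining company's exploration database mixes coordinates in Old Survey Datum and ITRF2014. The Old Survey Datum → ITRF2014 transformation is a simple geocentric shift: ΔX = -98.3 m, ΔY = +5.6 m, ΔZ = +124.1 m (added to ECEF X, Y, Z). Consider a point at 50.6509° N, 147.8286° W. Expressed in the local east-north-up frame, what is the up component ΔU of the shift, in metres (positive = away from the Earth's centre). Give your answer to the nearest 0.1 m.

ΔU = 146.8 m

At φ = 50.6509°, λ = -147.8286°: sin φ = 0.773297, cos φ = 0.634044, sin λ = -0.532454, cos λ = -0.846459.
ΔU = cos φ cos λ·ΔX + cos φ sin λ·ΔY + sin φ·ΔZ = (0.634044)(-0.846459)(-98.3) + (0.634044)(-0.532454)(5.6) + (0.773297)(124.1) = 146.83 m.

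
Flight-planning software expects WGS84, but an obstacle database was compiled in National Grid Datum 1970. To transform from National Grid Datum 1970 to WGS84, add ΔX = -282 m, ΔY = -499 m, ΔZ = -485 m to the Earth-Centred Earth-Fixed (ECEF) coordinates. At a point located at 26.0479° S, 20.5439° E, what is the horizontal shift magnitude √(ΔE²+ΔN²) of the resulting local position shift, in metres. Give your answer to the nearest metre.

729 m

The local east axis at (φ, λ) is (−sin λ, cos λ, 0), so ΔE = −sin(20.5439°)·(-282) + cos(20.5439°)·(-499) = -368.30 m.
The local north axis is (−sin φ cos λ, −sin φ sin λ, cos φ), giving ΔN = -115.957 − 76.895 − 435.737 = -628.59 m.
Horizontal magnitude = √(ΔE² + ΔN²) = √((-368.30)² + (-628.59)²) = 728.54 m.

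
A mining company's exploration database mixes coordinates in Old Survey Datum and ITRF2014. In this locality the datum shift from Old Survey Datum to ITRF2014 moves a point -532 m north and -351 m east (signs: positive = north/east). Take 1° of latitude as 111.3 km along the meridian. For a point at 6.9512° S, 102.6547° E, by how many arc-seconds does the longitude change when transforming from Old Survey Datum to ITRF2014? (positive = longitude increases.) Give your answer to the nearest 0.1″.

Δλ = -11.4″

At latitude -6.9512°, cos φ = 0.992650.
1° of longitude at this latitude = 111.3 × cos φ = 110.48 km, so Δλ = -351.0 / 110481.9 = -0.0031770° = -11.437″.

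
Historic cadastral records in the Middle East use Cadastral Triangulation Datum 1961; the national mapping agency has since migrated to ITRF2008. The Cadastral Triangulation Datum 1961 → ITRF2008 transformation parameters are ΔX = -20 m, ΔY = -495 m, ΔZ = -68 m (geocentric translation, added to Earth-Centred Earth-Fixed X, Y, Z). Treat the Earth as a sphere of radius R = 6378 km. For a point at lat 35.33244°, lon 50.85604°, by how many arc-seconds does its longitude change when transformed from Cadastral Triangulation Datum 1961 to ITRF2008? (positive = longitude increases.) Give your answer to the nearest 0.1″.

Δλ = -11.8″

sin φ = 0.578320, cos φ = 0.815810, sin λ = 0.775562, cos λ = 0.631271.
East component: ΔE = −sin λ·ΔX + cos λ·ΔY = −(0.775562)(-20) + (0.631271)(-495) = -296.97 m.
1° of latitude spans πR/180 = 111317 m; at latitude φ, 1° of longitude spans that × cos φ = 90813.6 m, so Δλ = -296.97 / 90813.6 × 3600 = -11.772″.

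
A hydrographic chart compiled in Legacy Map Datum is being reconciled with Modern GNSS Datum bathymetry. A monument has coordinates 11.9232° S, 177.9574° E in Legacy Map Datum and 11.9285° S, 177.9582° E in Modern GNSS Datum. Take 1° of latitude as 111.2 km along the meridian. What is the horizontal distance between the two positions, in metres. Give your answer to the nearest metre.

Δφ = -11.9285° − -11.9232° = -0.0053°; Δλ = 177.9582° − 177.9574° = +0.0008°.
ΔN = Δφ × 111200 = -589.4 m; ΔE = Δλ × 111200 × cos(-11.9232°) = +0.0008 × 111200 × 0.978425 = 87.0 m.
Distance = √(ΔE² + ΔN²) = √(87.0² + (-589.4)²) = 595.8 m.

596 m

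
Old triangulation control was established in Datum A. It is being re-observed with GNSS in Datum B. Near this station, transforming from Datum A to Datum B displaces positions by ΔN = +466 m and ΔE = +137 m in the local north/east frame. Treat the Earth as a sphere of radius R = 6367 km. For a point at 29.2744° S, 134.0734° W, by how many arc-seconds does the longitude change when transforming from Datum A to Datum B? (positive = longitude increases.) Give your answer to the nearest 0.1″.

At latitude -29.2744°, cos φ = 0.872288.
One radian of longitude at latitude φ spans R cos φ, so Δλ = ΔE / (R cos φ) = 137.0 / (6367000 × 0.872288) = 2.4668e-05 rad = 5.088″.

Δλ = 5.1″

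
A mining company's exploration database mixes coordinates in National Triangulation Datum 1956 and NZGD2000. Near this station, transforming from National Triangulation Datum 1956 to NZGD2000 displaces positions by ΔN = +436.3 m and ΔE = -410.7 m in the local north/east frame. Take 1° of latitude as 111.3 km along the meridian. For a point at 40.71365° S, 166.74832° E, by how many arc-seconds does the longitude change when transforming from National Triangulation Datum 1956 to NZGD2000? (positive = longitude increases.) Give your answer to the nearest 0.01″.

At latitude -40.71365°, cos φ = 0.757979.
1° of longitude at this latitude = 111.3 × cos φ = 84.36 km, so Δλ = -410.7 / 84363.1 = -0.0048682° = -17.526″.

Δλ = -17.53″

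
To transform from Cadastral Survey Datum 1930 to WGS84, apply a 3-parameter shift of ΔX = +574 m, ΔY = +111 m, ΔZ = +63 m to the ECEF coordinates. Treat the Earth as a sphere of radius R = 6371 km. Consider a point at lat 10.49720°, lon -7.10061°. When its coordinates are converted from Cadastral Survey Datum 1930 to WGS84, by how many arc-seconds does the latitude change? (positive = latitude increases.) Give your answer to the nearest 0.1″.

sin φ = 0.182187, cos φ = 0.983264, sin λ = -0.123612, cos λ = 0.992331.
North component: ΔN = −sin φ cos λ·ΔX − sin φ sin λ·ΔY + cos φ·ΔZ = −(0.182187)(0.992331)(574) − (0.182187)(-0.123612)(111) + (0.983264)(63) = -39.33 m.
1° of latitude spans πR/180 = 111195 m, so Δφ = -39.33 / 111195 × 3600 = -1.273″.

Δφ = -1.3″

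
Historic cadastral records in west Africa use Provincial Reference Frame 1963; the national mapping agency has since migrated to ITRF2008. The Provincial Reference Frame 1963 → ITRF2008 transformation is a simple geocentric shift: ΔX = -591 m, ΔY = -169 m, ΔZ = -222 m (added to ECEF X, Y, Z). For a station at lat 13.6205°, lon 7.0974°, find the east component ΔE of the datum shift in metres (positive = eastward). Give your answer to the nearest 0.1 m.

ΔE = -94.7 m

At φ = 13.6205°, λ = 7.0974°: sin φ = 0.235490, cos φ = 0.971877, sin λ = 0.123556, cos λ = 0.992338.
ΔE = −sin λ·ΔX + cos λ·ΔY = −(0.123556)·(-591) + (0.992338)·(-169) = -94.68 m.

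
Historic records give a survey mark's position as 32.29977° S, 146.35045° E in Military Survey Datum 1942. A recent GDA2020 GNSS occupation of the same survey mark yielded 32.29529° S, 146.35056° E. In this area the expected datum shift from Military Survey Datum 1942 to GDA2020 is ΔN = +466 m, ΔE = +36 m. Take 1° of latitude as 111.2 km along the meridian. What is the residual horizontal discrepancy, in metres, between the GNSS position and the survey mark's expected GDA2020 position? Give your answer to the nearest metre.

41 m

Observed coordinate differences: Δφ = +0.00448°, Δλ = +0.00011°.
Converting to metres (1° lat = 111200 m, cos φ = 0.845264): observed ΔN = 498.2 m, observed ΔE = 10.3 m.
Subtracting the expected shift leaves a residual of 498.2 − (466) = 32.2 m north and 10.3 − (36) = -25.7 m east.
Residual distance = √(32.2² + (-25.7)²) = 41.2 m.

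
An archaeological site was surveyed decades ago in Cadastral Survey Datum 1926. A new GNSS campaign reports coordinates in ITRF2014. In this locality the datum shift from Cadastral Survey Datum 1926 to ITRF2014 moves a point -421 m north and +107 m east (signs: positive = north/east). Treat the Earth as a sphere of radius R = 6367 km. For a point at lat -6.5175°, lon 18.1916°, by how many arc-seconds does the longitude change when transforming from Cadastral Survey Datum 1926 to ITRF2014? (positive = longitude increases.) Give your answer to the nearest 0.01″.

Δλ = 3.49″

At latitude -6.5175°, cos φ = 0.993537.
One radian of longitude at latitude φ spans R cos φ, so Δλ = ΔE / (R cos φ) = 107.0 / (6367000 × 0.993537) = 1.6915e-05 rad = 3.489″.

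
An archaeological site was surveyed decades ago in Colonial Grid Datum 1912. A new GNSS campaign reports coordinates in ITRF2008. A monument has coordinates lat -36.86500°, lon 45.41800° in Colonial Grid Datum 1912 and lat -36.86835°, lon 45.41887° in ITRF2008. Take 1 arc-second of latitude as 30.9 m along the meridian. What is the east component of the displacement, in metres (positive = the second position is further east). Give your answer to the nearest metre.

Δφ = -36.86835° − -36.86500° = -0.00335°; Δλ = 45.41887° − 45.41800° = +0.00087°.
1° of latitude = 3600 × 30.90 = 111240 m.
ΔN = Δφ × 111240 = -372.7 m; ΔE = Δλ × 111240 × cos(-36.86500°) = +0.00087 × 111240 × 0.800051 = 77.4 m.

ΔE = 77 m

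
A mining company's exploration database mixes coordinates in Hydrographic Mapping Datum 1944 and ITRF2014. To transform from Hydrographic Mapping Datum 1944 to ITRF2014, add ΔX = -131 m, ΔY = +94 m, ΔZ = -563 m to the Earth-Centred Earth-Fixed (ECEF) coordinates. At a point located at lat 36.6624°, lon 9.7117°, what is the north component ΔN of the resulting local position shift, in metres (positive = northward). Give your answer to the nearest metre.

ΔN = -384 m

The local north axis is (−sin φ cos λ, −sin φ sin λ, cos φ), giving ΔN = 77.099 − 9.468 − 451.620 = -383.99 m.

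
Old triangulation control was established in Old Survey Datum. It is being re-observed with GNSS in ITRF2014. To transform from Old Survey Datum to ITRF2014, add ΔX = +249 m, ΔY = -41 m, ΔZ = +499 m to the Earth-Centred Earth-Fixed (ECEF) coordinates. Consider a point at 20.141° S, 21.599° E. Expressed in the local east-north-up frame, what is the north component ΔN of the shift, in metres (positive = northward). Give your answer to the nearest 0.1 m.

ΔN = 543.0 m

At φ = -20.141°, λ = 21.599°: sin φ = -0.344332, cos φ = 0.938848, sin λ = 0.368108, cos λ = 0.929783.
ΔN = −sin φ cos λ·ΔX − sin φ sin λ·ΔY + cos φ·ΔZ = −(-0.344332)(0.929783)(249) − (-0.344332)(0.368108)(-41) + (0.938848)(499) = 543.01 m.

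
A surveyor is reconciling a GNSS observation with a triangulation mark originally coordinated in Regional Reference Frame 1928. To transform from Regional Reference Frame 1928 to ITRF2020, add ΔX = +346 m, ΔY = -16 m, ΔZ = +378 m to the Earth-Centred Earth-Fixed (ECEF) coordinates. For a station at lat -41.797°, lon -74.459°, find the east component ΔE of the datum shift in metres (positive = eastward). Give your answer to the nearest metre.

The local east axis at (φ, λ) is (−sin λ, cos λ, 0), so ΔE = −sin(-74.459°)·346 + cos(-74.459°)·(-16) = 329.06 m.

ΔE = 329 m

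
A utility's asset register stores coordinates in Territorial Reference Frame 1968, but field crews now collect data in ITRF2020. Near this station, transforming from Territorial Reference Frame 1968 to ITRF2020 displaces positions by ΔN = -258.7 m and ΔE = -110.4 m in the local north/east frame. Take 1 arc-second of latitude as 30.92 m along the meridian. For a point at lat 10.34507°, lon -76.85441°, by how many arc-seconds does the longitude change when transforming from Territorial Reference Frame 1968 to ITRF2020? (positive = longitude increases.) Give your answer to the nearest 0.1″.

At latitude 10.34507°, cos φ = 0.983744.
1″ of longitude at this latitude = 30.92 × cos φ = 30.4174 m, so Δλ = -110.4 / 30.4174 = -3.630″.

Δλ = -3.6″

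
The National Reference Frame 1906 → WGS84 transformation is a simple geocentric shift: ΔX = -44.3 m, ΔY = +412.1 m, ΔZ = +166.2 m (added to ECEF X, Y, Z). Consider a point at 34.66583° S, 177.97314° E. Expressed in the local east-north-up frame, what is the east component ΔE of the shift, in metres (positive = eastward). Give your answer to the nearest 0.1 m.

ΔE = -410.3 m

At φ = -34.66583°, λ = 177.97314°: sin φ = -0.568789, cos φ = 0.822483, sin λ = 0.035368, cos λ = -0.999374.
ΔE = −sin λ·ΔX + cos λ·ΔY = −(0.035368)·(-44.3) + (-0.999374)·(412.1) = -410.28 m.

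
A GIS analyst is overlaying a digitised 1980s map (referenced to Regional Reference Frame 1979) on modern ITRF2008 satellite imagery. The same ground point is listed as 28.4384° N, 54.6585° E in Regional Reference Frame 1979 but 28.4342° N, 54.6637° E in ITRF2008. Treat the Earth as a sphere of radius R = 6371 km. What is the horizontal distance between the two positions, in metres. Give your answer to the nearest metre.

690 m

Δφ = 28.4342° − 28.4384° = -0.0042°; Δλ = 54.6637° − 54.6585° = +0.0052°.
1° along a meridian = πR/180 = 111195 m.
ΔN = Δφ × 111195 = -467.0 m; ΔE = Δλ × 111195 × cos(28.4384°) = +0.0052 × 111195 × 0.879330 = 508.4 m.
Distance = √(ΔE² + ΔN²) = √(508.4² + (-467.0)²) = 690.4 m.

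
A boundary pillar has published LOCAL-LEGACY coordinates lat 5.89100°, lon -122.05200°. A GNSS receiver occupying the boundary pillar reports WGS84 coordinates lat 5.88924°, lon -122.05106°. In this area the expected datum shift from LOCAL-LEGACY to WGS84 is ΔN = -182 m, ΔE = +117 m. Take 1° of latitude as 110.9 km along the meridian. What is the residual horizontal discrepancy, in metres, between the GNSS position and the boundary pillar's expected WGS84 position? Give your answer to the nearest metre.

19 m

Observed coordinate differences: Δφ = -0.00176°, Δλ = +0.00094°.
Converting to metres (1° lat = 110900 m, cos φ = 0.994719): observed ΔN = -195.2 m, observed ΔE = 103.7 m.
Subtracting the expected shift leaves a residual of -195.2 − (-182) = -13.2 m north and 103.7 − (117) = -13.3 m east.
Residual distance = √((-13.2)² + (-13.3)²) = 18.7 m.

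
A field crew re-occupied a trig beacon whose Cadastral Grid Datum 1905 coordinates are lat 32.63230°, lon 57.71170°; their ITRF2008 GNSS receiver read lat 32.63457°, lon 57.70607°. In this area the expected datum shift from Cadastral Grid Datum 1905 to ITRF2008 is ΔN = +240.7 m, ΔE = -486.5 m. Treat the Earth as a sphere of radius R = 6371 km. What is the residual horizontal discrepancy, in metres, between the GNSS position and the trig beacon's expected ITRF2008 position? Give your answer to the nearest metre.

42 m

Observed coordinate differences: Δφ = +0.00227°, Δλ = -0.00563°.
Converting to metres (1° lat = 111195 m, cos φ = 0.842149): observed ΔN = 252.4 m, observed ΔE = -527.2 m.
Subtracting the expected shift leaves a residual of 252.4 − (240.7) = 11.7 m north and -527.2 − (-486.5) = -40.7 m east.
Residual distance = √(11.7² + (-40.7)²) = 42.4 m.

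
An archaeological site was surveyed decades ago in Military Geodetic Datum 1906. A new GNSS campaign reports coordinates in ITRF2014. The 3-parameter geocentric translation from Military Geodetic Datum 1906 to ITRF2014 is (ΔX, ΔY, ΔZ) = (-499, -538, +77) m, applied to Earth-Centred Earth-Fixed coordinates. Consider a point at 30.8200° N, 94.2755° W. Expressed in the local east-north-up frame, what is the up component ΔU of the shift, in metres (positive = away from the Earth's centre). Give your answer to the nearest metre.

The local up (radial) axis is (cos φ cos λ, cos φ sin λ, sin φ), giving ΔU = 31.948 + 460.738 + 39.450 = 532.14 m.

ΔU = 532 m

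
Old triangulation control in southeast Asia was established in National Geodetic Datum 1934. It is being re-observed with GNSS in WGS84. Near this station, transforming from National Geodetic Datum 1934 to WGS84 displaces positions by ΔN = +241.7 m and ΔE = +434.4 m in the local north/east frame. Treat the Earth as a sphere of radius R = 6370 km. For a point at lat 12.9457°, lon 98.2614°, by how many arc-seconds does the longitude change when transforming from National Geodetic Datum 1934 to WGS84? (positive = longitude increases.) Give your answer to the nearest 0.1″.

Δλ = 14.4″

At latitude 12.9457°, cos φ = 0.974583.
One radian of longitude at latitude φ spans R cos φ, so Δλ = ΔE / (R cos φ) = 434.4 / (6370000 × 0.974583) = 6.9973e-05 rad = 14.433″.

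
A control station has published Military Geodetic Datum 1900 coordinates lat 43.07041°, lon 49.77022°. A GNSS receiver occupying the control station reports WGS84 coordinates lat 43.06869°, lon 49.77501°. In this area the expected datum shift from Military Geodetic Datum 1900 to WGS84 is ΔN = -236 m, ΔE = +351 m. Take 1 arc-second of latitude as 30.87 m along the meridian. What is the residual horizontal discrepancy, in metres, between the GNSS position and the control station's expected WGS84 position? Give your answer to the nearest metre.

Observed coordinate differences: Δφ = -0.00172°, Δλ = +0.00479°.
Converting to metres (1° lat = 111132 m, cos φ = 0.730515): observed ΔN = -191.1 m, observed ΔE = 388.9 m.
Subtracting the expected shift leaves a residual of -191.1 − (-236) = 44.9 m north and 388.9 − (351) = 37.9 m east.
Residual distance = √(44.9² + 37.9²) = 58.7 m.

59 m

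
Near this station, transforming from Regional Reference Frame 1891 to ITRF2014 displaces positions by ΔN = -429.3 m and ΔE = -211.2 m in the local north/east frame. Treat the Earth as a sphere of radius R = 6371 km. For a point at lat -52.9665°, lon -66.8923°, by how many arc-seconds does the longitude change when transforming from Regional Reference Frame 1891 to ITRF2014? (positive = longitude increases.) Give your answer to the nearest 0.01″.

At latitude -52.9665°, cos φ = 0.602282.
One radian of longitude at latitude φ spans R cos φ, so Δλ = ΔE / (R cos φ) = -211.2 / (6371000 × 0.602282) = -5.5041e-05 rad = -11.353″.

Δλ = -11.35″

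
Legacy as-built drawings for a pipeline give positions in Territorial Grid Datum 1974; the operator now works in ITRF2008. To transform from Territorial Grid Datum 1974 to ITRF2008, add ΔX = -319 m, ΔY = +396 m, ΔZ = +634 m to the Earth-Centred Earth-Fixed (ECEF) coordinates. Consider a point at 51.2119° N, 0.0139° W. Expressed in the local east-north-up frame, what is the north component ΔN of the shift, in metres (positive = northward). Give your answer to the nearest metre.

At φ = 51.2119°, λ = -0.0139°: sin φ = 0.779468, cos φ = 0.626442, sin λ = -0.000243, cos λ = 1.000000.
ΔN = −sin φ cos λ·ΔX − sin φ sin λ·ΔY + cos φ·ΔZ = −(0.779468)(1.000000)(-319) − (0.779468)(-0.000243)(396) + (0.626442)(634) = 645.89 m.

ΔN = 646 m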